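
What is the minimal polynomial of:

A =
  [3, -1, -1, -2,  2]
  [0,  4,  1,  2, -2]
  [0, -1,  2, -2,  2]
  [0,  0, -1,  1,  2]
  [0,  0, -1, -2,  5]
x^3 - 9*x^2 + 27*x - 27

The characteristic polynomial is χ_A(x) = (x - 3)^5, so the eigenvalues are known. The minimal polynomial is
  m_A(x) = Π_λ (x − λ)^{k_λ}
where k_λ is the size of the *largest* Jordan block for λ (equivalently, the smallest k with (A − λI)^k v = 0 for every generalised eigenvector v of λ).

  λ = 3: largest Jordan block has size 3, contributing (x − 3)^3

So m_A(x) = (x - 3)^3 = x^3 - 9*x^2 + 27*x - 27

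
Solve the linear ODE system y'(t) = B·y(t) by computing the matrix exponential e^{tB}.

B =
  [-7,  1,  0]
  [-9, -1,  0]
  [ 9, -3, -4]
e^{tB} =
  [-3*t*exp(-4*t) + exp(-4*t), t*exp(-4*t), 0]
  [-9*t*exp(-4*t), 3*t*exp(-4*t) + exp(-4*t), 0]
  [9*t*exp(-4*t), -3*t*exp(-4*t), exp(-4*t)]

Strategy: write B = P · J · P⁻¹ where J is a Jordan canonical form, so e^{tB} = P · e^{tJ} · P⁻¹, and e^{tJ} can be computed block-by-block.

B has Jordan form
J =
  [-4,  1,  0]
  [ 0, -4,  0]
  [ 0,  0, -4]
(up to reordering of blocks).

Per-block formulas:
  For a 1×1 block at λ = -4: exp(t · [-4]) = [e^(-4t)].
  For a 2×2 Jordan block J_2(-4): exp(t · J_2(-4)) = e^(-4t)·(I + t·N), where N is the 2×2 nilpotent shift.

After assembling e^{tJ} and conjugating by P, we get:

e^{tB} =
  [-3*t*exp(-4*t) + exp(-4*t), t*exp(-4*t), 0]
  [-9*t*exp(-4*t), 3*t*exp(-4*t) + exp(-4*t), 0]
  [9*t*exp(-4*t), -3*t*exp(-4*t), exp(-4*t)]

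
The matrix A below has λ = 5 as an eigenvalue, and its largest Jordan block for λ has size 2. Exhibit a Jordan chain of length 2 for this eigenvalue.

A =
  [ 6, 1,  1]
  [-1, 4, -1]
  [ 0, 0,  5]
A Jordan chain for λ = 5 of length 2:
v_1 = (1, -1, 0)ᵀ
v_2 = (1, 0, 0)ᵀ

Let N = A − (5)·I. We want v_2 with N^2 v_2 = 0 but N^1 v_2 ≠ 0; then v_{j-1} := N · v_j for j = 2, …, 2.

Pick v_2 = (1, 0, 0)ᵀ.
Then v_1 = N · v_2 = (1, -1, 0)ᵀ.

Sanity check: (A − (5)·I) v_1 = (0, 0, 0)ᵀ = 0. ✓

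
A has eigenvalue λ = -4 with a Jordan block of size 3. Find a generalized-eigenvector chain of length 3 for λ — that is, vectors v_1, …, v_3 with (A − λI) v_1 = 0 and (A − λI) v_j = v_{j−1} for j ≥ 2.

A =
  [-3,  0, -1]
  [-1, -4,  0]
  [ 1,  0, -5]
A Jordan chain for λ = -4 of length 3:
v_1 = (0, -1, 0)ᵀ
v_2 = (1, -1, 1)ᵀ
v_3 = (1, 0, 0)ᵀ

Let N = A − (-4)·I. We want v_3 with N^3 v_3 = 0 but N^2 v_3 ≠ 0; then v_{j-1} := N · v_j for j = 3, …, 2.

Pick v_3 = (1, 0, 0)ᵀ.
Then v_2 = N · v_3 = (1, -1, 1)ᵀ.
Then v_1 = N · v_2 = (0, -1, 0)ᵀ.

Sanity check: (A − (-4)·I) v_1 = (0, 0, 0)ᵀ = 0. ✓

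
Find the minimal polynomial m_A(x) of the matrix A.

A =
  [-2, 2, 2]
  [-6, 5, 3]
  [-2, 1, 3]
x^2 - 4*x + 4

The characteristic polynomial is χ_A(x) = (x - 2)^3, so the eigenvalues are known. The minimal polynomial is
  m_A(x) = Π_λ (x − λ)^{k_λ}
where k_λ is the size of the *largest* Jordan block for λ (equivalently, the smallest k with (A − λI)^k v = 0 for every generalised eigenvector v of λ).

  λ = 2: largest Jordan block has size 2, contributing (x − 2)^2

So m_A(x) = (x - 2)^2 = x^2 - 4*x + 4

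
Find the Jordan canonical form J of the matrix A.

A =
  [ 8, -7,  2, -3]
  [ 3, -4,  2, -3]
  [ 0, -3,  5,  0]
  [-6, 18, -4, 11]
J_3(5) ⊕ J_1(5)

The characteristic polynomial is
  det(x·I − A) = x^4 - 20*x^3 + 150*x^2 - 500*x + 625 = (x - 5)^4

Eigenvalues and multiplicities (the geometric multiplicity of λ is n − rank(A − λI), which equals the number of Jordan blocks for λ):
  λ = 5: algebraic multiplicity = 4, geometric multiplicity = 2

Determining the block sizes for each eigenvalue:
  λ = 5: with am = 4 and gm = 2, the partition is not yet determined (e.g. several partitions of 4 into 2 parts exist). Let N = A − (5)·I. Computing rank(N^1) = 2, rank(N^2) = 1, rank(N^3) = 0; the number of blocks of size ≥ j is rank(N^{j−1}) − rank(N^j), giving [2, 1, 1]. So we have 1 block(s) of size 3, 1 block(s) of size 1 → block sizes [3, 1]

Assembling the blocks gives a Jordan form
J =
  [5, 1, 0, 0]
  [0, 5, 1, 0]
  [0, 0, 5, 0]
  [0, 0, 0, 5]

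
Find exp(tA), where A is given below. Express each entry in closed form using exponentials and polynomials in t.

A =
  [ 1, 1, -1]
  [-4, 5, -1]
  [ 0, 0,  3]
e^{tA} =
  [-2*t*exp(3*t) + exp(3*t), t*exp(3*t), t^2*exp(3*t)/2 - t*exp(3*t)]
  [-4*t*exp(3*t), 2*t*exp(3*t) + exp(3*t), t^2*exp(3*t) - t*exp(3*t)]
  [0, 0, exp(3*t)]

Strategy: write A = P · J · P⁻¹ where J is a Jordan canonical form, so e^{tA} = P · e^{tJ} · P⁻¹, and e^{tJ} can be computed block-by-block.

A has Jordan form
J =
  [3, 1, 0]
  [0, 3, 1]
  [0, 0, 3]
(up to reordering of blocks).

Per-block formulas:
  For a 3×3 Jordan block J_3(3): exp(t · J_3(3)) = e^(3t)·(I + t·N + (t^2/2)·N^2), where N is the 3×3 nilpotent shift.

After assembling e^{tJ} and conjugating by P, we get:

e^{tA} =
  [-2*t*exp(3*t) + exp(3*t), t*exp(3*t), t^2*exp(3*t)/2 - t*exp(3*t)]
  [-4*t*exp(3*t), 2*t*exp(3*t) + exp(3*t), t^2*exp(3*t) - t*exp(3*t)]
  [0, 0, exp(3*t)]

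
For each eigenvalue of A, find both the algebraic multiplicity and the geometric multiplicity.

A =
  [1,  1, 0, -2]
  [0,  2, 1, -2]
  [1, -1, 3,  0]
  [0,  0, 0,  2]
λ = 2: alg = 4, geom = 2

Step 1 — factor the characteristic polynomial to read off the algebraic multiplicities:
  χ_A(x) = (x - 2)^4

Step 2 — compute geometric multiplicities via the rank-nullity identity g(λ) = n − rank(A − λI):
  rank(A − (2)·I) = 2, so dim ker(A − (2)·I) = n − 2 = 2

Summary:
  λ = 2: algebraic multiplicity = 4, geometric multiplicity = 2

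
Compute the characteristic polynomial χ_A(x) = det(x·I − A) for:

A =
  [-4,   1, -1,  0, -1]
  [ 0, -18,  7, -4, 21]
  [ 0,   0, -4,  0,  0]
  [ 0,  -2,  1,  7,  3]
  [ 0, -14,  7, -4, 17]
x^5 + 2*x^4 - 47*x^3 - 116*x^2 + 560*x + 1600

Expanding det(x·I − A) (e.g. by cofactor expansion or by noting that A is similar to its Jordan form J, which has the same characteristic polynomial as A) gives
  χ_A(x) = x^5 + 2*x^4 - 47*x^3 - 116*x^2 + 560*x + 1600
which factors as (x - 5)^2*(x + 4)^3. The eigenvalues (with algebraic multiplicities) are λ = -4 with multiplicity 3, λ = 5 with multiplicity 2.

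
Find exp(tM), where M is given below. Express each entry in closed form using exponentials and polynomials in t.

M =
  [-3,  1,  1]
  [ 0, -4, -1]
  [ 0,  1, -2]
e^{tM} =
  [exp(-3*t), t*exp(-3*t), t*exp(-3*t)]
  [0, -t*exp(-3*t) + exp(-3*t), -t*exp(-3*t)]
  [0, t*exp(-3*t), t*exp(-3*t) + exp(-3*t)]

Strategy: write M = P · J · P⁻¹ where J is a Jordan canonical form, so e^{tM} = P · e^{tJ} · P⁻¹, and e^{tJ} can be computed block-by-block.

M has Jordan form
J =
  [-3,  1,  0]
  [ 0, -3,  0]
  [ 0,  0, -3]
(up to reordering of blocks).

Per-block formulas:
  For a 1×1 block at λ = -3: exp(t · [-3]) = [e^(-3t)].
  For a 2×2 Jordan block J_2(-3): exp(t · J_2(-3)) = e^(-3t)·(I + t·N), where N is the 2×2 nilpotent shift.

After assembling e^{tJ} and conjugating by P, we get:

e^{tM} =
  [exp(-3*t), t*exp(-3*t), t*exp(-3*t)]
  [0, -t*exp(-3*t) + exp(-3*t), -t*exp(-3*t)]
  [0, t*exp(-3*t), t*exp(-3*t) + exp(-3*t)]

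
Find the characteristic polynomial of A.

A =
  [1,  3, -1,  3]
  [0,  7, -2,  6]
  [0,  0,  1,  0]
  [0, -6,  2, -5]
x^4 - 4*x^3 + 6*x^2 - 4*x + 1

Expanding det(x·I − A) (e.g. by cofactor expansion or by noting that A is similar to its Jordan form J, which has the same characteristic polynomial as A) gives
  χ_A(x) = x^4 - 4*x^3 + 6*x^2 - 4*x + 1
which factors as (x - 1)^4. The eigenvalues (with algebraic multiplicities) are λ = 1 with multiplicity 4.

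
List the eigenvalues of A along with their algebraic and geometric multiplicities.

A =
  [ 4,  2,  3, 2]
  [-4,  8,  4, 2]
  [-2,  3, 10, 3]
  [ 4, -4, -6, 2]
λ = 6: alg = 4, geom = 2

Step 1 — factor the characteristic polynomial to read off the algebraic multiplicities:
  χ_A(x) = (x - 6)^4

Step 2 — compute geometric multiplicities via the rank-nullity identity g(λ) = n − rank(A − λI):
  rank(A − (6)·I) = 2, so dim ker(A − (6)·I) = n − 2 = 2

Summary:
  λ = 6: algebraic multiplicity = 4, geometric multiplicity = 2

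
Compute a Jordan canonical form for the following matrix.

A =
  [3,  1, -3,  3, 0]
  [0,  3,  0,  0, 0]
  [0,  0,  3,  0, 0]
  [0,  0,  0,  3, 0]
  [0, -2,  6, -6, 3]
J_2(3) ⊕ J_1(3) ⊕ J_1(3) ⊕ J_1(3)

The characteristic polynomial is
  det(x·I − A) = x^5 - 15*x^4 + 90*x^3 - 270*x^2 + 405*x - 243 = (x - 3)^5

Eigenvalues and multiplicities (the geometric multiplicity of λ is n − rank(A − λI), which equals the number of Jordan blocks for λ):
  λ = 3: algebraic multiplicity = 5, geometric multiplicity = 4

Determining the block sizes for each eigenvalue:
  λ = 3: 4 blocks summing to 5 forces exactly one block of size 2 and the rest size 1 → block sizes [2, 1, 1, 1]

Assembling the blocks gives a Jordan form
J =
  [3, 1, 0, 0, 0]
  [0, 3, 0, 0, 0]
  [0, 0, 3, 0, 0]
  [0, 0, 0, 3, 0]
  [0, 0, 0, 0, 3]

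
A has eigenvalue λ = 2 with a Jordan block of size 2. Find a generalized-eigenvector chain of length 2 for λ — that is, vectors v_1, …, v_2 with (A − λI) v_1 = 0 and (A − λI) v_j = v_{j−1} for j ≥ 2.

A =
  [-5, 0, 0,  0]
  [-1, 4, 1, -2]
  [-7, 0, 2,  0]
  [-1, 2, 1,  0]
A Jordan chain for λ = 2 of length 2:
v_1 = (0, 2, 0, 2)ᵀ
v_2 = (0, 1, 0, 0)ᵀ

Let N = A − (2)·I. We want v_2 with N^2 v_2 = 0 but N^1 v_2 ≠ 0; then v_{j-1} := N · v_j for j = 2, …, 2.

Pick v_2 = (0, 1, 0, 0)ᵀ.
Then v_1 = N · v_2 = (0, 2, 0, 2)ᵀ.

Sanity check: (A − (2)·I) v_1 = (0, 0, 0, 0)ᵀ = 0. ✓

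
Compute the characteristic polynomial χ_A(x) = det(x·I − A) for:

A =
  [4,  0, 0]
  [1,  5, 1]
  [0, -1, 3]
x^3 - 12*x^2 + 48*x - 64

Expanding det(x·I − A) (e.g. by cofactor expansion or by noting that A is similar to its Jordan form J, which has the same characteristic polynomial as A) gives
  χ_A(x) = x^3 - 12*x^2 + 48*x - 64
which factors as (x - 4)^3. The eigenvalues (with algebraic multiplicities) are λ = 4 with multiplicity 3.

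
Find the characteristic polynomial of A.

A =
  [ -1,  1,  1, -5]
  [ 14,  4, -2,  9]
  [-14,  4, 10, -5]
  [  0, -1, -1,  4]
x^4 - 17*x^3 + 90*x^2 - 108*x - 216

Expanding det(x·I − A) (e.g. by cofactor expansion or by noting that A is similar to its Jordan form J, which has the same characteristic polynomial as A) gives
  χ_A(x) = x^4 - 17*x^3 + 90*x^2 - 108*x - 216
which factors as (x - 6)^3*(x + 1). The eigenvalues (with algebraic multiplicities) are λ = -1 with multiplicity 1, λ = 6 with multiplicity 3.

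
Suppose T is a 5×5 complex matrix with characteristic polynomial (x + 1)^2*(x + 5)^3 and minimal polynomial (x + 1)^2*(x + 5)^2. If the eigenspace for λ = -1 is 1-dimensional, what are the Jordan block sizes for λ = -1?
Block sizes for λ = -1: [2]

Step 1 — from the characteristic polynomial, algebraic multiplicity of λ = -1 is 2. From dim ker(T − (-1)·I) = 1, there are exactly 1 Jordan blocks for λ = -1.
Step 2 — from the minimal polynomial, the factor (x + 1)^2 tells us the largest block for λ = -1 has size 2.
Step 3 — with total size 2, 1 blocks, and largest block 2, the block sizes (in nonincreasing order) are [2].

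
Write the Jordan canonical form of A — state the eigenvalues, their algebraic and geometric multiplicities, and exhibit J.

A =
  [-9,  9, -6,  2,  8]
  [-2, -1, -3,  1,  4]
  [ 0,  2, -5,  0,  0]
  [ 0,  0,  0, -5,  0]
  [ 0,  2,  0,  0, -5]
J_3(-5) ⊕ J_1(-5) ⊕ J_1(-5)

The characteristic polynomial is
  det(x·I − A) = x^5 + 25*x^4 + 250*x^3 + 1250*x^2 + 3125*x + 3125 = (x + 5)^5

Eigenvalues and multiplicities (the geometric multiplicity of λ is n − rank(A − λI), which equals the number of Jordan blocks for λ):
  λ = -5: algebraic multiplicity = 5, geometric multiplicity = 3

Determining the block sizes for each eigenvalue:
  λ = -5: with am = 5 and gm = 3, the partition is not yet determined (e.g. several partitions of 5 into 3 parts exist). Let N = A − (-5)·I. Computing rank(N^1) = 2, rank(N^2) = 1, rank(N^3) = 0; the number of blocks of size ≥ j is rank(N^{j−1}) − rank(N^j), giving [3, 1, 1]. So we have 1 block(s) of size 3, 2 block(s) of size 1 → block sizes [3, 1, 1]

Assembling the blocks gives a Jordan form
J =
  [-5,  1,  0,  0,  0]
  [ 0, -5,  1,  0,  0]
  [ 0,  0, -5,  0,  0]
  [ 0,  0,  0, -5,  0]
  [ 0,  0,  0,  0, -5]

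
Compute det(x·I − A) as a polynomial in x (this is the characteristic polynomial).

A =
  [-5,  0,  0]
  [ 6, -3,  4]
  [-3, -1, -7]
x^3 + 15*x^2 + 75*x + 125

Expanding det(x·I − A) (e.g. by cofactor expansion or by noting that A is similar to its Jordan form J, which has the same characteristic polynomial as A) gives
  χ_A(x) = x^3 + 15*x^2 + 75*x + 125
which factors as (x + 5)^3. The eigenvalues (with algebraic multiplicities) are λ = -5 with multiplicity 3.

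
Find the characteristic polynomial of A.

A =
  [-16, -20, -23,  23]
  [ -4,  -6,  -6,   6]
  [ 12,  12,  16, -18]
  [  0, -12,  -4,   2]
x^4 + 4*x^3 - 16*x - 16

Expanding det(x·I − A) (e.g. by cofactor expansion or by noting that A is similar to its Jordan form J, which has the same characteristic polynomial as A) gives
  χ_A(x) = x^4 + 4*x^3 - 16*x - 16
which factors as (x - 2)*(x + 2)^3. The eigenvalues (with algebraic multiplicities) are λ = -2 with multiplicity 3, λ = 2 with multiplicity 1.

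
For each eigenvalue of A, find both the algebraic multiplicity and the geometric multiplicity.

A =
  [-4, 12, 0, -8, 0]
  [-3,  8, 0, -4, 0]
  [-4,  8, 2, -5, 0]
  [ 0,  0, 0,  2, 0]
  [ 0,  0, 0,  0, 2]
λ = 2: alg = 5, geom = 3

Step 1 — factor the characteristic polynomial to read off the algebraic multiplicities:
  χ_A(x) = (x - 2)^5

Step 2 — compute geometric multiplicities via the rank-nullity identity g(λ) = n − rank(A − λI):
  rank(A − (2)·I) = 2, so dim ker(A − (2)·I) = n − 2 = 3

Summary:
  λ = 2: algebraic multiplicity = 5, geometric multiplicity = 3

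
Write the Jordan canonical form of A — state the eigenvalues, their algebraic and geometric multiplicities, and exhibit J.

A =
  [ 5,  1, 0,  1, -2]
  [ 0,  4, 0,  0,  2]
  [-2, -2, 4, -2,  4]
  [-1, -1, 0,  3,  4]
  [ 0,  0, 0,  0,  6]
J_2(4) ⊕ J_1(4) ⊕ J_1(4) ⊕ J_1(6)

The characteristic polynomial is
  det(x·I − A) = x^5 - 22*x^4 + 192*x^3 - 832*x^2 + 1792*x - 1536 = (x - 6)*(x - 4)^4

Eigenvalues and multiplicities (the geometric multiplicity of λ is n − rank(A − λI), which equals the number of Jordan blocks for λ):
  λ = 4: algebraic multiplicity = 4, geometric multiplicity = 3
  λ = 6: algebraic multiplicity = 1, geometric multiplicity = 1

Determining the block sizes for each eigenvalue:
  λ = 4: 3 blocks summing to 4 forces exactly one block of size 2 and the rest size 1 → block sizes [2, 1, 1]
  λ = 6: one block (gm = 1), so the single block has size am = 1 → block sizes [1]

Assembling the blocks gives a Jordan form
J =
  [4, 1, 0, 0, 0]
  [0, 4, 0, 0, 0]
  [0, 0, 4, 0, 0]
  [0, 0, 0, 4, 0]
  [0, 0, 0, 0, 6]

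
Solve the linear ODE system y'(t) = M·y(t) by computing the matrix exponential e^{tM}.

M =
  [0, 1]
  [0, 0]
e^{tM} =
  [1, t]
  [0, 1]

Strategy: write M = P · J · P⁻¹ where J is a Jordan canonical form, so e^{tM} = P · e^{tJ} · P⁻¹, and e^{tJ} can be computed block-by-block.

M has Jordan form
J =
  [0, 1]
  [0, 0]
(up to reordering of blocks).

Per-block formulas:
  For a 2×2 Jordan block J_2(0): exp(t · J_2(0)) = e^(0t)·(I + t·N), where N is the 2×2 nilpotent shift.

After assembling e^{tJ} and conjugating by P, we get:

e^{tM} =
  [1, t]
  [0, 1]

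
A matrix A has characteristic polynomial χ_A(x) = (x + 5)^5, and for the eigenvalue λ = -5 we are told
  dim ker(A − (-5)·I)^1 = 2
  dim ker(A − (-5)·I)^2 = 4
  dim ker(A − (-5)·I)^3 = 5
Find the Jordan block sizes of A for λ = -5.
Block sizes for λ = -5: [3, 2]

From the dimensions of kernels of powers, the number of Jordan blocks of size at least j is d_j − d_{j−1} where d_j = dim ker(N^j) (with d_0 = 0). Computing the differences gives [2, 2, 1].
The number of blocks of size exactly k is (#blocks of size ≥ k) − (#blocks of size ≥ k + 1), so the partition is: 1 block(s) of size 2, 1 block(s) of size 3.
In nonincreasing order the block sizes are [3, 2].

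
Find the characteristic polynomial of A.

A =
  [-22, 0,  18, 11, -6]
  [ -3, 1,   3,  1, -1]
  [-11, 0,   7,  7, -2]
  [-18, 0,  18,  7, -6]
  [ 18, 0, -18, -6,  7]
x^5 - 10*x^3 + 20*x^2 - 15*x + 4

Expanding det(x·I − A) (e.g. by cofactor expansion or by noting that A is similar to its Jordan form J, which has the same characteristic polynomial as A) gives
  χ_A(x) = x^5 - 10*x^3 + 20*x^2 - 15*x + 4
which factors as (x - 1)^4*(x + 4). The eigenvalues (with algebraic multiplicities) are λ = -4 with multiplicity 1, λ = 1 with multiplicity 4.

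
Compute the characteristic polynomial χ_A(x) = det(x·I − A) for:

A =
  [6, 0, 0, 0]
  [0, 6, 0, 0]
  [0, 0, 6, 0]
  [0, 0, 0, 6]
x^4 - 24*x^3 + 216*x^2 - 864*x + 1296

Expanding det(x·I − A) (e.g. by cofactor expansion or by noting that A is similar to its Jordan form J, which has the same characteristic polynomial as A) gives
  χ_A(x) = x^4 - 24*x^3 + 216*x^2 - 864*x + 1296
which factors as (x - 6)^4. The eigenvalues (with algebraic multiplicities) are λ = 6 with multiplicity 4.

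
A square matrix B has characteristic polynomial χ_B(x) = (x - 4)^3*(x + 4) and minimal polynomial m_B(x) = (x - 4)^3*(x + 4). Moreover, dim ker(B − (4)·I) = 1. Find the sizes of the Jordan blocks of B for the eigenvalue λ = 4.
Block sizes for λ = 4: [3]

Step 1 — from the characteristic polynomial, algebraic multiplicity of λ = 4 is 3. From dim ker(B − (4)·I) = 1, there are exactly 1 Jordan blocks for λ = 4.
Step 2 — from the minimal polynomial, the factor (x − 4)^3 tells us the largest block for λ = 4 has size 3.
Step 3 — with total size 3, 1 blocks, and largest block 3, the block sizes (in nonincreasing order) are [3].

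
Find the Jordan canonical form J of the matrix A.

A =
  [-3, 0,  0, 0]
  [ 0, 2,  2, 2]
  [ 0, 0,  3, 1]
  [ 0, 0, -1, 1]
J_1(-3) ⊕ J_2(2) ⊕ J_1(2)

The characteristic polynomial is
  det(x·I − A) = x^4 - 3*x^3 - 6*x^2 + 28*x - 24 = (x - 2)^3*(x + 3)

Eigenvalues and multiplicities (the geometric multiplicity of λ is n − rank(A − λI), which equals the number of Jordan blocks for λ):
  λ = -3: algebraic multiplicity = 1, geometric multiplicity = 1
  λ = 2: algebraic multiplicity = 3, geometric multiplicity = 2

Determining the block sizes for each eigenvalue:
  λ = -3: one block (gm = 1), so the single block has size am = 1 → block sizes [1]
  λ = 2: 2 blocks summing to 3 forces exactly one block of size 2 and the rest size 1 → block sizes [2, 1]

Assembling the blocks gives a Jordan form
J =
  [-3, 0, 0, 0]
  [ 0, 2, 1, 0]
  [ 0, 0, 2, 0]
  [ 0, 0, 0, 2]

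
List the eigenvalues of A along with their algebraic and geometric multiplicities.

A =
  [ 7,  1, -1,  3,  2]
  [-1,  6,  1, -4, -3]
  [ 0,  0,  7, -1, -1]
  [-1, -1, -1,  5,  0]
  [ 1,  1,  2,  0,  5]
λ = 6: alg = 5, geom = 2

Step 1 — factor the characteristic polynomial to read off the algebraic multiplicities:
  χ_A(x) = (x - 6)^5

Step 2 — compute geometric multiplicities via the rank-nullity identity g(λ) = n − rank(A − λI):
  rank(A − (6)·I) = 3, so dim ker(A − (6)·I) = n − 3 = 2

Summary:
  λ = 6: algebraic multiplicity = 5, geometric multiplicity = 2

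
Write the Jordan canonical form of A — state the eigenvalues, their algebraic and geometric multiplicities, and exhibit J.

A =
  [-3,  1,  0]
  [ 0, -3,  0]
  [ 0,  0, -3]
J_2(-3) ⊕ J_1(-3)

The characteristic polynomial is
  det(x·I − A) = x^3 + 9*x^2 + 27*x + 27 = (x + 3)^3

Eigenvalues and multiplicities (the geometric multiplicity of λ is n − rank(A − λI), which equals the number of Jordan blocks for λ):
  λ = -3: algebraic multiplicity = 3, geometric multiplicity = 2

Determining the block sizes for each eigenvalue:
  λ = -3: 2 blocks summing to 3 forces exactly one block of size 2 and the rest size 1 → block sizes [2, 1]

Assembling the blocks gives a Jordan form
J =
  [-3,  1,  0]
  [ 0, -3,  0]
  [ 0,  0, -3]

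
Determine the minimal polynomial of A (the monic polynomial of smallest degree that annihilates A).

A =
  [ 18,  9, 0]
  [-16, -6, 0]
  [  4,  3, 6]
x^2 - 12*x + 36

The characteristic polynomial is χ_A(x) = (x - 6)^3, so the eigenvalues are known. The minimal polynomial is
  m_A(x) = Π_λ (x − λ)^{k_λ}
where k_λ is the size of the *largest* Jordan block for λ (equivalently, the smallest k with (A − λI)^k v = 0 for every generalised eigenvector v of λ).

  λ = 6: largest Jordan block has size 2, contributing (x − 6)^2

So m_A(x) = (x - 6)^2 = x^2 - 12*x + 36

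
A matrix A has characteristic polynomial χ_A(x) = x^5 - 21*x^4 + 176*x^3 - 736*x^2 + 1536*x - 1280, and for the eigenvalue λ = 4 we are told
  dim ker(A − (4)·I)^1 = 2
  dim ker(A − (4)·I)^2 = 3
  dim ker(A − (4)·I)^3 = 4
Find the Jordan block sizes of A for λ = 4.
Block sizes for λ = 4: [3, 1]

From the dimensions of kernels of powers, the number of Jordan blocks of size at least j is d_j − d_{j−1} where d_j = dim ker(N^j) (with d_0 = 0). Computing the differences gives [2, 1, 1].
The number of blocks of size exactly k is (#blocks of size ≥ k) − (#blocks of size ≥ k + 1), so the partition is: 1 block(s) of size 1, 1 block(s) of size 3.
In nonincreasing order the block sizes are [3, 1].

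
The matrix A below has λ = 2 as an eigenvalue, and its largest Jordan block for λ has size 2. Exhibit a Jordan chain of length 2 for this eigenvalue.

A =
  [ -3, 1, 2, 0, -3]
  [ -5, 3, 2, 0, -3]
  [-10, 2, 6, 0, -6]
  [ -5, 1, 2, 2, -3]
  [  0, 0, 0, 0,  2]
A Jordan chain for λ = 2 of length 2:
v_1 = (-5, -5, -10, -5, 0)ᵀ
v_2 = (1, 0, 0, 0, 0)ᵀ

Let N = A − (2)·I. We want v_2 with N^2 v_2 = 0 but N^1 v_2 ≠ 0; then v_{j-1} := N · v_j for j = 2, …, 2.

Pick v_2 = (1, 0, 0, 0, 0)ᵀ.
Then v_1 = N · v_2 = (-5, -5, -10, -5, 0)ᵀ.

Sanity check: (A − (2)·I) v_1 = (0, 0, 0, 0, 0)ᵀ = 0. ✓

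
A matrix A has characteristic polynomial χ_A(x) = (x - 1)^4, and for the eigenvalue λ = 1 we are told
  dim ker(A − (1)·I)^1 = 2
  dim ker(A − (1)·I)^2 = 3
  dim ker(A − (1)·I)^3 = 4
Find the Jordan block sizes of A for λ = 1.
Block sizes for λ = 1: [3, 1]

From the dimensions of kernels of powers, the number of Jordan blocks of size at least j is d_j − d_{j−1} where d_j = dim ker(N^j) (with d_0 = 0). Computing the differences gives [2, 1, 1].
The number of blocks of size exactly k is (#blocks of size ≥ k) − (#blocks of size ≥ k + 1), so the partition is: 1 block(s) of size 1, 1 block(s) of size 3.
In nonincreasing order the block sizes are [3, 1].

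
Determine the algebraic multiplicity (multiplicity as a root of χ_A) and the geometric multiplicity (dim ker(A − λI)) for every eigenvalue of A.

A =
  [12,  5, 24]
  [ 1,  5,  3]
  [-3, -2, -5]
λ = 4: alg = 3, geom = 1

Step 1 — factor the characteristic polynomial to read off the algebraic multiplicities:
  χ_A(x) = (x - 4)^3

Step 2 — compute geometric multiplicities via the rank-nullity identity g(λ) = n − rank(A − λI):
  rank(A − (4)·I) = 2, so dim ker(A − (4)·I) = n − 2 = 1

Summary:
  λ = 4: algebraic multiplicity = 3, geometric multiplicity = 1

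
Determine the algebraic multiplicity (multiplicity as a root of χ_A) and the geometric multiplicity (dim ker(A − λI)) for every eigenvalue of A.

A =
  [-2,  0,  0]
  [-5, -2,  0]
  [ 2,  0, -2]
λ = -2: alg = 3, geom = 2

Step 1 — factor the characteristic polynomial to read off the algebraic multiplicities:
  χ_A(x) = (x + 2)^3

Step 2 — compute geometric multiplicities via the rank-nullity identity g(λ) = n − rank(A − λI):
  rank(A − (-2)·I) = 1, so dim ker(A − (-2)·I) = n − 1 = 2

Summary:
  λ = -2: algebraic multiplicity = 3, geometric multiplicity = 2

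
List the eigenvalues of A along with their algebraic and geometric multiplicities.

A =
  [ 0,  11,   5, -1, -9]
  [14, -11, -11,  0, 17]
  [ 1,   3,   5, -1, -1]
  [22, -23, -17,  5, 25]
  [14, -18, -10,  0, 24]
λ = -1: alg = 1, geom = 1; λ = 6: alg = 4, geom = 2

Step 1 — factor the characteristic polynomial to read off the algebraic multiplicities:
  χ_A(x) = (x - 6)^4*(x + 1)

Step 2 — compute geometric multiplicities via the rank-nullity identity g(λ) = n − rank(A − λI):
  rank(A − (-1)·I) = 4, so dim ker(A − (-1)·I) = n − 4 = 1
  rank(A − (6)·I) = 3, so dim ker(A − (6)·I) = n − 3 = 2

Summary:
  λ = -1: algebraic multiplicity = 1, geometric multiplicity = 1
  λ = 6: algebraic multiplicity = 4, geometric multiplicity = 2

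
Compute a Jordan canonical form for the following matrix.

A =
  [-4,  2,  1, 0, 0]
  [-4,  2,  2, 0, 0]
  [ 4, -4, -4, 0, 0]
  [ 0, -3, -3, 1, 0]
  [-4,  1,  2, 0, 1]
J_2(-2) ⊕ J_1(-2) ⊕ J_1(1) ⊕ J_1(1)

The characteristic polynomial is
  det(x·I − A) = x^5 + 4*x^4 + x^3 - 10*x^2 - 4*x + 8 = (x - 1)^2*(x + 2)^3

Eigenvalues and multiplicities (the geometric multiplicity of λ is n − rank(A − λI), which equals the number of Jordan blocks for λ):
  λ = -2: algebraic multiplicity = 3, geometric multiplicity = 2
  λ = 1: algebraic multiplicity = 2, geometric multiplicity = 2

Determining the block sizes for each eigenvalue:
  λ = -2: 2 blocks summing to 3 forces exactly one block of size 2 and the rest size 1 → block sizes [2, 1]
  λ = 1: gm = am = 2, so every block has size 1 → block sizes [1, 1]

Assembling the blocks gives a Jordan form
J =
  [-2,  1,  0, 0, 0]
  [ 0, -2,  0, 0, 0]
  [ 0,  0, -2, 0, 0]
  [ 0,  0,  0, 1, 0]
  [ 0,  0,  0, 0, 1]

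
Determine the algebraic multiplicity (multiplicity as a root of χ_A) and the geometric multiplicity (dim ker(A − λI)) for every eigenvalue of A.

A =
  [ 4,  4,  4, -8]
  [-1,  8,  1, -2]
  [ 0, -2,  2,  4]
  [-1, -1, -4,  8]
λ = 4: alg = 1, geom = 1; λ = 6: alg = 3, geom = 1

Step 1 — factor the characteristic polynomial to read off the algebraic multiplicities:
  χ_A(x) = (x - 6)^3*(x - 4)

Step 2 — compute geometric multiplicities via the rank-nullity identity g(λ) = n − rank(A − λI):
  rank(A − (4)·I) = 3, so dim ker(A − (4)·I) = n − 3 = 1
  rank(A − (6)·I) = 3, so dim ker(A − (6)·I) = n − 3 = 1

Summary:
  λ = 4: algebraic multiplicity = 1, geometric multiplicity = 1
  λ = 6: algebraic multiplicity = 3, geometric multiplicity = 1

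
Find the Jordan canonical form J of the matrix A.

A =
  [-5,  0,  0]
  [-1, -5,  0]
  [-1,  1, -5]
J_3(-5)

The characteristic polynomial is
  det(x·I − A) = x^3 + 15*x^2 + 75*x + 125 = (x + 5)^3

Eigenvalues and multiplicities (the geometric multiplicity of λ is n − rank(A − λI), which equals the number of Jordan blocks for λ):
  λ = -5: algebraic multiplicity = 3, geometric multiplicity = 1

Determining the block sizes for each eigenvalue:
  λ = -5: one block (gm = 1), so the single block has size am = 3 → block sizes [3]

Assembling the blocks gives a Jordan form
J =
  [-5,  1,  0]
  [ 0, -5,  1]
  [ 0,  0, -5]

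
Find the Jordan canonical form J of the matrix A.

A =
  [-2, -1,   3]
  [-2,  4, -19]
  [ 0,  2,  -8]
J_3(-2)

The characteristic polynomial is
  det(x·I − A) = x^3 + 6*x^2 + 12*x + 8 = (x + 2)^3

Eigenvalues and multiplicities (the geometric multiplicity of λ is n − rank(A − λI), which equals the number of Jordan blocks for λ):
  λ = -2: algebraic multiplicity = 3, geometric multiplicity = 1

Determining the block sizes for each eigenvalue:
  λ = -2: one block (gm = 1), so the single block has size am = 3 → block sizes [3]

Assembling the blocks gives a Jordan form
J =
  [-2,  1,  0]
  [ 0, -2,  1]
  [ 0,  0, -2]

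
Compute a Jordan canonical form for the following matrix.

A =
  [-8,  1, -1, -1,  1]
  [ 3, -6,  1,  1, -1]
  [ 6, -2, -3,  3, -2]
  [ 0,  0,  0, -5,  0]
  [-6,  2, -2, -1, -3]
J_2(-5) ⊕ J_2(-5) ⊕ J_1(-5)

The characteristic polynomial is
  det(x·I − A) = x^5 + 25*x^4 + 250*x^3 + 1250*x^2 + 3125*x + 3125 = (x + 5)^5

Eigenvalues and multiplicities (the geometric multiplicity of λ is n − rank(A − λI), which equals the number of Jordan blocks for λ):
  λ = -5: algebraic multiplicity = 5, geometric multiplicity = 3

Determining the block sizes for each eigenvalue:
  λ = -5: with am = 5 and gm = 3, the partition is not yet determined (e.g. several partitions of 5 into 3 parts exist). Let N = A − (-5)·I. Computing rank(N^1) = 2, rank(N^2) = 0; the number of blocks of size ≥ j is rank(N^{j−1}) − rank(N^j), giving [3, 2]. So we have 2 block(s) of size 2, 1 block(s) of size 1 → block sizes [2, 2, 1]

Assembling the blocks gives a Jordan form
J =
  [-5,  1,  0,  0,  0]
  [ 0, -5,  0,  0,  0]
  [ 0,  0, -5,  1,  0]
  [ 0,  0,  0, -5,  0]
  [ 0,  0,  0,  0, -5]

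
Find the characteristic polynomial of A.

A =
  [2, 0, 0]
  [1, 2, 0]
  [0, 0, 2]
x^3 - 6*x^2 + 12*x - 8

Expanding det(x·I − A) (e.g. by cofactor expansion or by noting that A is similar to its Jordan form J, which has the same characteristic polynomial as A) gives
  χ_A(x) = x^3 - 6*x^2 + 12*x - 8
which factors as (x - 2)^3. The eigenvalues (with algebraic multiplicities) are λ = 2 with multiplicity 3.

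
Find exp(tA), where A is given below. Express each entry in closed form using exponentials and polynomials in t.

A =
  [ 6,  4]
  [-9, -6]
e^{tA} =
  [6*t + 1, 4*t]
  [-9*t, 1 - 6*t]

Strategy: write A = P · J · P⁻¹ where J is a Jordan canonical form, so e^{tA} = P · e^{tJ} · P⁻¹, and e^{tJ} can be computed block-by-block.

A has Jordan form
J =
  [0, 1]
  [0, 0]
(up to reordering of blocks).

Per-block formulas:
  For a 2×2 Jordan block J_2(0): exp(t · J_2(0)) = e^(0t)·(I + t·N), where N is the 2×2 nilpotent shift.

After assembling e^{tJ} and conjugating by P, we get:

e^{tA} =
  [6*t + 1, 4*t]
  [-9*t, 1 - 6*t]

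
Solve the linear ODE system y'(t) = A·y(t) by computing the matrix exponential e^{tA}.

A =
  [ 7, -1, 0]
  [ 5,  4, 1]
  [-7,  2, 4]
e^{tA} =
  [-t^2*exp(5*t)/2 + 2*t*exp(5*t) + exp(5*t), -t^2*exp(5*t)/2 - t*exp(5*t), -t^2*exp(5*t)/2]
  [-t^2*exp(5*t) + 5*t*exp(5*t), -t^2*exp(5*t) - t*exp(5*t) + exp(5*t), -t^2*exp(5*t) + t*exp(5*t)]
  [3*t^2*exp(5*t)/2 - 7*t*exp(5*t), 3*t^2*exp(5*t)/2 + 2*t*exp(5*t), 3*t^2*exp(5*t)/2 - t*exp(5*t) + exp(5*t)]

Strategy: write A = P · J · P⁻¹ where J is a Jordan canonical form, so e^{tA} = P · e^{tJ} · P⁻¹, and e^{tJ} can be computed block-by-block.

A has Jordan form
J =
  [5, 1, 0]
  [0, 5, 1]
  [0, 0, 5]
(up to reordering of blocks).

Per-block formulas:
  For a 3×3 Jordan block J_3(5): exp(t · J_3(5)) = e^(5t)·(I + t·N + (t^2/2)·N^2), where N is the 3×3 nilpotent shift.

After assembling e^{tJ} and conjugating by P, we get:

e^{tA} =
  [-t^2*exp(5*t)/2 + 2*t*exp(5*t) + exp(5*t), -t^2*exp(5*t)/2 - t*exp(5*t), -t^2*exp(5*t)/2]
  [-t^2*exp(5*t) + 5*t*exp(5*t), -t^2*exp(5*t) - t*exp(5*t) + exp(5*t), -t^2*exp(5*t) + t*exp(5*t)]
  [3*t^2*exp(5*t)/2 - 7*t*exp(5*t), 3*t^2*exp(5*t)/2 + 2*t*exp(5*t), 3*t^2*exp(5*t)/2 - t*exp(5*t) + exp(5*t)]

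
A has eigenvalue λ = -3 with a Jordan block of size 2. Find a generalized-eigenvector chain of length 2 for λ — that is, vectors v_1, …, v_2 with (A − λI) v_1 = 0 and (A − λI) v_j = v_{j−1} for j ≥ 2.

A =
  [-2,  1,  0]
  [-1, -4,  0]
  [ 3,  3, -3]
A Jordan chain for λ = -3 of length 2:
v_1 = (1, -1, 3)ᵀ
v_2 = (1, 0, 0)ᵀ

Let N = A − (-3)·I. We want v_2 with N^2 v_2 = 0 but N^1 v_2 ≠ 0; then v_{j-1} := N · v_j for j = 2, …, 2.

Pick v_2 = (1, 0, 0)ᵀ.
Then v_1 = N · v_2 = (1, -1, 3)ᵀ.

Sanity check: (A − (-3)·I) v_1 = (0, 0, 0)ᵀ = 0. ✓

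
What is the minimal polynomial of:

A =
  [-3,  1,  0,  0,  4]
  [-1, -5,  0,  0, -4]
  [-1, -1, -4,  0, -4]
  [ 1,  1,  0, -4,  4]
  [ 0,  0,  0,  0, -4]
x^2 + 8*x + 16

The characteristic polynomial is χ_A(x) = (x + 4)^5, so the eigenvalues are known. The minimal polynomial is
  m_A(x) = Π_λ (x − λ)^{k_λ}
where k_λ is the size of the *largest* Jordan block for λ (equivalently, the smallest k with (A − λI)^k v = 0 for every generalised eigenvector v of λ).

  λ = -4: largest Jordan block has size 2, contributing (x + 4)^2

So m_A(x) = (x + 4)^2 = x^2 + 8*x + 16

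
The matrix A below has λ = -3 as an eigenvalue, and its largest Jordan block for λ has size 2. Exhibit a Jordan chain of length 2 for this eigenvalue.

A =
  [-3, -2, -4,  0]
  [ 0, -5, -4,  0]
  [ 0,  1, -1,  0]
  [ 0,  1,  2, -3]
A Jordan chain for λ = -3 of length 2:
v_1 = (-2, -2, 1, 1)ᵀ
v_2 = (0, 1, 0, 0)ᵀ

Let N = A − (-3)·I. We want v_2 with N^2 v_2 = 0 but N^1 v_2 ≠ 0; then v_{j-1} := N · v_j for j = 2, …, 2.

Pick v_2 = (0, 1, 0, 0)ᵀ.
Then v_1 = N · v_2 = (-2, -2, 1, 1)ᵀ.

Sanity check: (A − (-3)·I) v_1 = (0, 0, 0, 0)ᵀ = 0. ✓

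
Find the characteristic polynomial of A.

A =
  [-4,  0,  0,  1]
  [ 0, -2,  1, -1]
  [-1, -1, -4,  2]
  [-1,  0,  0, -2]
x^4 + 12*x^3 + 54*x^2 + 108*x + 81

Expanding det(x·I − A) (e.g. by cofactor expansion or by noting that A is similar to its Jordan form J, which has the same characteristic polynomial as A) gives
  χ_A(x) = x^4 + 12*x^3 + 54*x^2 + 108*x + 81
which factors as (x + 3)^4. The eigenvalues (with algebraic multiplicities) are λ = -3 with multiplicity 4.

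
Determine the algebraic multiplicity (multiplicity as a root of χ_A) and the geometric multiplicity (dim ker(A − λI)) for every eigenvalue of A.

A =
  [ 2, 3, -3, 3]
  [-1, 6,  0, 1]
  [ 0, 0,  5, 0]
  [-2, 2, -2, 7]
λ = 5: alg = 4, geom = 2

Step 1 — factor the characteristic polynomial to read off the algebraic multiplicities:
  χ_A(x) = (x - 5)^4

Step 2 — compute geometric multiplicities via the rank-nullity identity g(λ) = n − rank(A − λI):
  rank(A − (5)·I) = 2, so dim ker(A − (5)·I) = n − 2 = 2

Summary:
  λ = 5: algebraic multiplicity = 4, geometric multiplicity = 2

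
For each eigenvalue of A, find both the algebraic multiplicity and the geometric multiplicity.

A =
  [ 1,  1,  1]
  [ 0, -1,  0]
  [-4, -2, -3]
λ = -1: alg = 3, geom = 2

Step 1 — factor the characteristic polynomial to read off the algebraic multiplicities:
  χ_A(x) = (x + 1)^3

Step 2 — compute geometric multiplicities via the rank-nullity identity g(λ) = n − rank(A − λI):
  rank(A − (-1)·I) = 1, so dim ker(A − (-1)·I) = n − 1 = 2

Summary:
  λ = -1: algebraic multiplicity = 3, geometric multiplicity = 2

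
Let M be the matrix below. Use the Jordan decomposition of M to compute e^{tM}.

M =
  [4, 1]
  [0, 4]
e^{tM} =
  [exp(4*t), t*exp(4*t)]
  [0, exp(4*t)]

Strategy: write M = P · J · P⁻¹ where J is a Jordan canonical form, so e^{tM} = P · e^{tJ} · P⁻¹, and e^{tJ} can be computed block-by-block.

M has Jordan form
J =
  [4, 1]
  [0, 4]
(up to reordering of blocks).

Per-block formulas:
  For a 2×2 Jordan block J_2(4): exp(t · J_2(4)) = e^(4t)·(I + t·N), where N is the 2×2 nilpotent shift.

After assembling e^{tJ} and conjugating by P, we get:

e^{tM} =
  [exp(4*t), t*exp(4*t)]
  [0, exp(4*t)]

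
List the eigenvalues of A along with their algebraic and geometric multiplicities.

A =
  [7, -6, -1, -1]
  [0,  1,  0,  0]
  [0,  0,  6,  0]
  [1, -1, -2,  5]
λ = 1: alg = 1, geom = 1; λ = 6: alg = 3, geom = 1

Step 1 — factor the characteristic polynomial to read off the algebraic multiplicities:
  χ_A(x) = (x - 6)^3*(x - 1)

Step 2 — compute geometric multiplicities via the rank-nullity identity g(λ) = n − rank(A − λI):
  rank(A − (1)·I) = 3, so dim ker(A − (1)·I) = n − 3 = 1
  rank(A − (6)·I) = 3, so dim ker(A − (6)·I) = n − 3 = 1

Summary:
  λ = 1: algebraic multiplicity = 1, geometric multiplicity = 1
  λ = 6: algebraic multiplicity = 3, geometric multiplicity = 1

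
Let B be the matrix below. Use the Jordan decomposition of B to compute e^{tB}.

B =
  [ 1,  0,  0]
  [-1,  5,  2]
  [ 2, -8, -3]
e^{tB} =
  [exp(t), 0, 0]
  [-t*exp(t), 4*t*exp(t) + exp(t), 2*t*exp(t)]
  [2*t*exp(t), -8*t*exp(t), -4*t*exp(t) + exp(t)]

Strategy: write B = P · J · P⁻¹ where J is a Jordan canonical form, so e^{tB} = P · e^{tJ} · P⁻¹, and e^{tJ} can be computed block-by-block.

B has Jordan form
J =
  [1, 1, 0]
  [0, 1, 0]
  [0, 0, 1]
(up to reordering of blocks).

Per-block formulas:
  For a 2×2 Jordan block J_2(1): exp(t · J_2(1)) = e^(1t)·(I + t·N), where N is the 2×2 nilpotent shift.
  For a 1×1 block at λ = 1: exp(t · [1]) = [e^(1t)].

After assembling e^{tJ} and conjugating by P, we get:

e^{tB} =
  [exp(t), 0, 0]
  [-t*exp(t), 4*t*exp(t) + exp(t), 2*t*exp(t)]
  [2*t*exp(t), -8*t*exp(t), -4*t*exp(t) + exp(t)]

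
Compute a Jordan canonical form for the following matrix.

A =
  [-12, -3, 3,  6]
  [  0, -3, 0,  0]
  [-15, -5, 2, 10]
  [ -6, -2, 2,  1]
J_2(-3) ⊕ J_1(-3) ⊕ J_1(-3)

The characteristic polynomial is
  det(x·I − A) = x^4 + 12*x^3 + 54*x^2 + 108*x + 81 = (x + 3)^4

Eigenvalues and multiplicities (the geometric multiplicity of λ is n − rank(A − λI), which equals the number of Jordan blocks for λ):
  λ = -3: algebraic multiplicity = 4, geometric multiplicity = 3

Determining the block sizes for each eigenvalue:
  λ = -3: 3 blocks summing to 4 forces exactly one block of size 2 and the rest size 1 → block sizes [2, 1, 1]

Assembling the blocks gives a Jordan form
J =
  [-3,  1,  0,  0]
  [ 0, -3,  0,  0]
  [ 0,  0, -3,  0]
  [ 0,  0,  0, -3]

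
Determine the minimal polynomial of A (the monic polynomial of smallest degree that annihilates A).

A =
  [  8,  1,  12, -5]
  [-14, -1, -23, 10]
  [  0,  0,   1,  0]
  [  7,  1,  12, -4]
x^3 - 3*x^2 + 3*x - 1

The characteristic polynomial is χ_A(x) = (x - 1)^4, so the eigenvalues are known. The minimal polynomial is
  m_A(x) = Π_λ (x − λ)^{k_λ}
where k_λ is the size of the *largest* Jordan block for λ (equivalently, the smallest k with (A − λI)^k v = 0 for every generalised eigenvector v of λ).

  λ = 1: largest Jordan block has size 3, contributing (x − 1)^3

So m_A(x) = (x - 1)^3 = x^3 - 3*x^2 + 3*x - 1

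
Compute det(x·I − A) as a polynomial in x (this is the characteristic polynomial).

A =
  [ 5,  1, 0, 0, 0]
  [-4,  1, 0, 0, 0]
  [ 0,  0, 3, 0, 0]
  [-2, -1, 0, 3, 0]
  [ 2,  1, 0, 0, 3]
x^5 - 15*x^4 + 90*x^3 - 270*x^2 + 405*x - 243

Expanding det(x·I − A) (e.g. by cofactor expansion or by noting that A is similar to its Jordan form J, which has the same characteristic polynomial as A) gives
  χ_A(x) = x^5 - 15*x^4 + 90*x^3 - 270*x^2 + 405*x - 243
which factors as (x - 3)^5. The eigenvalues (with algebraic multiplicities) are λ = 3 with multiplicity 5.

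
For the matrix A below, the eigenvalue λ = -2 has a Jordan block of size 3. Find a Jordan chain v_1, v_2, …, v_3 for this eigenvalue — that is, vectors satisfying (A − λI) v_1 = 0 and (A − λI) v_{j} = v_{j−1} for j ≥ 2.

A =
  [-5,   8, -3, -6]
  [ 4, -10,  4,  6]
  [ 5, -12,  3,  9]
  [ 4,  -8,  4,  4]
A Jordan chain for λ = -2 of length 3:
v_1 = (2, 0, -2, 0)ᵀ
v_2 = (-3, 4, 5, 4)ᵀ
v_3 = (1, 0, 0, 0)ᵀ

Let N = A − (-2)·I. We want v_3 with N^3 v_3 = 0 but N^2 v_3 ≠ 0; then v_{j-1} := N · v_j for j = 3, …, 2.

Pick v_3 = (1, 0, 0, 0)ᵀ.
Then v_2 = N · v_3 = (-3, 4, 5, 4)ᵀ.
Then v_1 = N · v_2 = (2, 0, -2, 0)ᵀ.

Sanity check: (A − (-2)·I) v_1 = (0, 0, 0, 0)ᵀ = 0. ✓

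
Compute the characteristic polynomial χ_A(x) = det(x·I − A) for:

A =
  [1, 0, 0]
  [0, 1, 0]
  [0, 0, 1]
x^3 - 3*x^2 + 3*x - 1

Expanding det(x·I − A) (e.g. by cofactor expansion or by noting that A is similar to its Jordan form J, which has the same characteristic polynomial as A) gives
  χ_A(x) = x^3 - 3*x^2 + 3*x - 1
which factors as (x - 1)^3. The eigenvalues (with algebraic multiplicities) are λ = 1 with multiplicity 3.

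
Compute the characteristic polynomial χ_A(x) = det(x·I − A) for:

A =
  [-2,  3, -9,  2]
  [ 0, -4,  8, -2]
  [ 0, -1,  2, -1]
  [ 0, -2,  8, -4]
x^4 + 8*x^3 + 24*x^2 + 32*x + 16

Expanding det(x·I − A) (e.g. by cofactor expansion or by noting that A is similar to its Jordan form J, which has the same characteristic polynomial as A) gives
  χ_A(x) = x^4 + 8*x^3 + 24*x^2 + 32*x + 16
which factors as (x + 2)^4. The eigenvalues (with algebraic multiplicities) are λ = -2 with multiplicity 4.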